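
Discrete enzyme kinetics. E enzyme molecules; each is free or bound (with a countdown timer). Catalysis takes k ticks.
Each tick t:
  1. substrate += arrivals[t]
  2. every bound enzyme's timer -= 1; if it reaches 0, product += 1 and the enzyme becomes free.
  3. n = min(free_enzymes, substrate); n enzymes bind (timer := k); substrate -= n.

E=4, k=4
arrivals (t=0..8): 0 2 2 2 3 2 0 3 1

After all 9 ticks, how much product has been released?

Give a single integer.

Answer: 4

Derivation:
t=0: arr=0 -> substrate=0 bound=0 product=0
t=1: arr=2 -> substrate=0 bound=2 product=0
t=2: arr=2 -> substrate=0 bound=4 product=0
t=3: arr=2 -> substrate=2 bound=4 product=0
t=4: arr=3 -> substrate=5 bound=4 product=0
t=5: arr=2 -> substrate=5 bound=4 product=2
t=6: arr=0 -> substrate=3 bound=4 product=4
t=7: arr=3 -> substrate=6 bound=4 product=4
t=8: arr=1 -> substrate=7 bound=4 product=4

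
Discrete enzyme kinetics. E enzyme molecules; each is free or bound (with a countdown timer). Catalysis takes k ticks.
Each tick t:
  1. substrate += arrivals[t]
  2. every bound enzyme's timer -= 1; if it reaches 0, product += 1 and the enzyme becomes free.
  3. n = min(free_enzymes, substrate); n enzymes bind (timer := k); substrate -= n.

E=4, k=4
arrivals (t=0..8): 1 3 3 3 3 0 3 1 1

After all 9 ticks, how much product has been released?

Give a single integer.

t=0: arr=1 -> substrate=0 bound=1 product=0
t=1: arr=3 -> substrate=0 bound=4 product=0
t=2: arr=3 -> substrate=3 bound=4 product=0
t=3: arr=3 -> substrate=6 bound=4 product=0
t=4: arr=3 -> substrate=8 bound=4 product=1
t=5: arr=0 -> substrate=5 bound=4 product=4
t=6: arr=3 -> substrate=8 bound=4 product=4
t=7: arr=1 -> substrate=9 bound=4 product=4
t=8: arr=1 -> substrate=9 bound=4 product=5

Answer: 5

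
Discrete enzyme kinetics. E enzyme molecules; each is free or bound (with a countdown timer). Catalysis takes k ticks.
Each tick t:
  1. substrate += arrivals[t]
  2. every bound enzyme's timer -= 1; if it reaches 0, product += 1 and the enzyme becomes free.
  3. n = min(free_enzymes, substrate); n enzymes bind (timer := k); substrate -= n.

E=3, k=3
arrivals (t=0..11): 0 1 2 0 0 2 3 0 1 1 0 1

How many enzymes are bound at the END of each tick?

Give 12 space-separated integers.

t=0: arr=0 -> substrate=0 bound=0 product=0
t=1: arr=1 -> substrate=0 bound=1 product=0
t=2: arr=2 -> substrate=0 bound=3 product=0
t=3: arr=0 -> substrate=0 bound=3 product=0
t=4: arr=0 -> substrate=0 bound=2 product=1
t=5: arr=2 -> substrate=0 bound=2 product=3
t=6: arr=3 -> substrate=2 bound=3 product=3
t=7: arr=0 -> substrate=2 bound=3 product=3
t=8: arr=1 -> substrate=1 bound=3 product=5
t=9: arr=1 -> substrate=1 bound=3 product=6
t=10: arr=0 -> substrate=1 bound=3 product=6
t=11: arr=1 -> substrate=0 bound=3 product=8

Answer: 0 1 3 3 2 2 3 3 3 3 3 3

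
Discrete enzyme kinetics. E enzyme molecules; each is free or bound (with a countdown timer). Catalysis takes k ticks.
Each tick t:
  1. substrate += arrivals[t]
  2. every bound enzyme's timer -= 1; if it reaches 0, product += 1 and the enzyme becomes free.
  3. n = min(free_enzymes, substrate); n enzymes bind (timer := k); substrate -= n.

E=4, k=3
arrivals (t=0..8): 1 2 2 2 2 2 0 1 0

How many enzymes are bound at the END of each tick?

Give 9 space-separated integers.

Answer: 1 3 4 4 4 4 4 4 4

Derivation:
t=0: arr=1 -> substrate=0 bound=1 product=0
t=1: arr=2 -> substrate=0 bound=3 product=0
t=2: arr=2 -> substrate=1 bound=4 product=0
t=3: arr=2 -> substrate=2 bound=4 product=1
t=4: arr=2 -> substrate=2 bound=4 product=3
t=5: arr=2 -> substrate=3 bound=4 product=4
t=6: arr=0 -> substrate=2 bound=4 product=5
t=7: arr=1 -> substrate=1 bound=4 product=7
t=8: arr=0 -> substrate=0 bound=4 product=8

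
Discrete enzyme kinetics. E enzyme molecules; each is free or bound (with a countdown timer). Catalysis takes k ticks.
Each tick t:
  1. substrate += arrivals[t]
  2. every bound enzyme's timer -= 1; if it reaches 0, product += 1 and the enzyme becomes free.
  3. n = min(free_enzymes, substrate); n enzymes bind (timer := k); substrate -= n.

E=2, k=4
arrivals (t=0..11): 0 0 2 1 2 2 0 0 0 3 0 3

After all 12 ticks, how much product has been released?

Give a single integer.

Answer: 4

Derivation:
t=0: arr=0 -> substrate=0 bound=0 product=0
t=1: arr=0 -> substrate=0 bound=0 product=0
t=2: arr=2 -> substrate=0 bound=2 product=0
t=3: arr=1 -> substrate=1 bound=2 product=0
t=4: arr=2 -> substrate=3 bound=2 product=0
t=5: arr=2 -> substrate=5 bound=2 product=0
t=6: arr=0 -> substrate=3 bound=2 product=2
t=7: arr=0 -> substrate=3 bound=2 product=2
t=8: arr=0 -> substrate=3 bound=2 product=2
t=9: arr=3 -> substrate=6 bound=2 product=2
t=10: arr=0 -> substrate=4 bound=2 product=4
t=11: arr=3 -> substrate=7 bound=2 product=4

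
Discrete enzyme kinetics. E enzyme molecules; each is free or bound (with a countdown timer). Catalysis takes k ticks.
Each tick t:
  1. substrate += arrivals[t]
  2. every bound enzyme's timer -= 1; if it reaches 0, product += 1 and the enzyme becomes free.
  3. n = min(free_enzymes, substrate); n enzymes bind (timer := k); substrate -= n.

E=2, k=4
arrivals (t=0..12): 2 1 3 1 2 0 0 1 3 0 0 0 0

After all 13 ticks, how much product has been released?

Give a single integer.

Answer: 6

Derivation:
t=0: arr=2 -> substrate=0 bound=2 product=0
t=1: arr=1 -> substrate=1 bound=2 product=0
t=2: arr=3 -> substrate=4 bound=2 product=0
t=3: arr=1 -> substrate=5 bound=2 product=0
t=4: arr=2 -> substrate=5 bound=2 product=2
t=5: arr=0 -> substrate=5 bound=2 product=2
t=6: arr=0 -> substrate=5 bound=2 product=2
t=7: arr=1 -> substrate=6 bound=2 product=2
t=8: arr=3 -> substrate=7 bound=2 product=4
t=9: arr=0 -> substrate=7 bound=2 product=4
t=10: arr=0 -> substrate=7 bound=2 product=4
t=11: arr=0 -> substrate=7 bound=2 product=4
t=12: arr=0 -> substrate=5 bound=2 product=6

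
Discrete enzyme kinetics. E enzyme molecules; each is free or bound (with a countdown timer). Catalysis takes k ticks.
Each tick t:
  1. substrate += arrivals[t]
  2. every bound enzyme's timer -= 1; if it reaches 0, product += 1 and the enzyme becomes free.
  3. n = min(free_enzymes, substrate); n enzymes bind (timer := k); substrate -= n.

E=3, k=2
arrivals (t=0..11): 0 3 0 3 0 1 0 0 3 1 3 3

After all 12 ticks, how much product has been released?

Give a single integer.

Answer: 10

Derivation:
t=0: arr=0 -> substrate=0 bound=0 product=0
t=1: arr=3 -> substrate=0 bound=3 product=0
t=2: arr=0 -> substrate=0 bound=3 product=0
t=3: arr=3 -> substrate=0 bound=3 product=3
t=4: arr=0 -> substrate=0 bound=3 product=3
t=5: arr=1 -> substrate=0 bound=1 product=6
t=6: arr=0 -> substrate=0 bound=1 product=6
t=7: arr=0 -> substrate=0 bound=0 product=7
t=8: arr=3 -> substrate=0 bound=3 product=7
t=9: arr=1 -> substrate=1 bound=3 product=7
t=10: arr=3 -> substrate=1 bound=3 product=10
t=11: arr=3 -> substrate=4 bound=3 product=10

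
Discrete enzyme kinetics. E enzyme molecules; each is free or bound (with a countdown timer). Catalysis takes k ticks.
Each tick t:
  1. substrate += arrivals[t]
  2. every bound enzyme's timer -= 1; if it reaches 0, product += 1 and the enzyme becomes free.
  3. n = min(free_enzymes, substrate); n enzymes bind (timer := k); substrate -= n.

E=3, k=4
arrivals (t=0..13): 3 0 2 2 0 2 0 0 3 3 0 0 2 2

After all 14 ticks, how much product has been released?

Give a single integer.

Answer: 9

Derivation:
t=0: arr=3 -> substrate=0 bound=3 product=0
t=1: arr=0 -> substrate=0 bound=3 product=0
t=2: arr=2 -> substrate=2 bound=3 product=0
t=3: arr=2 -> substrate=4 bound=3 product=0
t=4: arr=0 -> substrate=1 bound=3 product=3
t=5: arr=2 -> substrate=3 bound=3 product=3
t=6: arr=0 -> substrate=3 bound=3 product=3
t=7: arr=0 -> substrate=3 bound=3 product=3
t=8: arr=3 -> substrate=3 bound=3 product=6
t=9: arr=3 -> substrate=6 bound=3 product=6
t=10: arr=0 -> substrate=6 bound=3 product=6
t=11: arr=0 -> substrate=6 bound=3 product=6
t=12: arr=2 -> substrate=5 bound=3 product=9
t=13: arr=2 -> substrate=7 bound=3 product=9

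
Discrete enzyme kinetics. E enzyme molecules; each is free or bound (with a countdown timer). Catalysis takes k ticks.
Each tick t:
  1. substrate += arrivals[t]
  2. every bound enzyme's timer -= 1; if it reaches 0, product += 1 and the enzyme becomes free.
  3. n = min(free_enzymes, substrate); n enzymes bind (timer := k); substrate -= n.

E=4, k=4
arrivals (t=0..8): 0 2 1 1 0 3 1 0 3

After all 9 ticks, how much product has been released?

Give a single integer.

t=0: arr=0 -> substrate=0 bound=0 product=0
t=1: arr=2 -> substrate=0 bound=2 product=0
t=2: arr=1 -> substrate=0 bound=3 product=0
t=3: arr=1 -> substrate=0 bound=4 product=0
t=4: arr=0 -> substrate=0 bound=4 product=0
t=5: arr=3 -> substrate=1 bound=4 product=2
t=6: arr=1 -> substrate=1 bound=4 product=3
t=7: arr=0 -> substrate=0 bound=4 product=4
t=8: arr=3 -> substrate=3 bound=4 product=4

Answer: 4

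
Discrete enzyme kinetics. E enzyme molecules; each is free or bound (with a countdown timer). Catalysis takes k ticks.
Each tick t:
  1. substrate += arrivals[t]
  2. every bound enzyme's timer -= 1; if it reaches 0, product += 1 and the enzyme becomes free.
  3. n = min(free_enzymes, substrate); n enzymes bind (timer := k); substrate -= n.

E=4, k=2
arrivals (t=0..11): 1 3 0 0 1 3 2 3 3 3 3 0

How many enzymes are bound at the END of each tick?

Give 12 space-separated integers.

t=0: arr=1 -> substrate=0 bound=1 product=0
t=1: arr=3 -> substrate=0 bound=4 product=0
t=2: arr=0 -> substrate=0 bound=3 product=1
t=3: arr=0 -> substrate=0 bound=0 product=4
t=4: arr=1 -> substrate=0 bound=1 product=4
t=5: arr=3 -> substrate=0 bound=4 product=4
t=6: arr=2 -> substrate=1 bound=4 product=5
t=7: arr=3 -> substrate=1 bound=4 product=8
t=8: arr=3 -> substrate=3 bound=4 product=9
t=9: arr=3 -> substrate=3 bound=4 product=12
t=10: arr=3 -> substrate=5 bound=4 product=13
t=11: arr=0 -> substrate=2 bound=4 product=16

Answer: 1 4 3 0 1 4 4 4 4 4 4 4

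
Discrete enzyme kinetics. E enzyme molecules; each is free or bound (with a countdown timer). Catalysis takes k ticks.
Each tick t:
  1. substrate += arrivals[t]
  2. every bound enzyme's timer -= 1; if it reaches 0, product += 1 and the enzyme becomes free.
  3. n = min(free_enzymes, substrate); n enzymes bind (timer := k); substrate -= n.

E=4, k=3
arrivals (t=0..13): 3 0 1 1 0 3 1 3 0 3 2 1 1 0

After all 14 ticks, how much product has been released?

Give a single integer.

Answer: 13

Derivation:
t=0: arr=3 -> substrate=0 bound=3 product=0
t=1: arr=0 -> substrate=0 bound=3 product=0
t=2: arr=1 -> substrate=0 bound=4 product=0
t=3: arr=1 -> substrate=0 bound=2 product=3
t=4: arr=0 -> substrate=0 bound=2 product=3
t=5: arr=3 -> substrate=0 bound=4 product=4
t=6: arr=1 -> substrate=0 bound=4 product=5
t=7: arr=3 -> substrate=3 bound=4 product=5
t=8: arr=0 -> substrate=0 bound=4 product=8
t=9: arr=3 -> substrate=2 bound=4 product=9
t=10: arr=2 -> substrate=4 bound=4 product=9
t=11: arr=1 -> substrate=2 bound=4 product=12
t=12: arr=1 -> substrate=2 bound=4 product=13
t=13: arr=0 -> substrate=2 bound=4 product=13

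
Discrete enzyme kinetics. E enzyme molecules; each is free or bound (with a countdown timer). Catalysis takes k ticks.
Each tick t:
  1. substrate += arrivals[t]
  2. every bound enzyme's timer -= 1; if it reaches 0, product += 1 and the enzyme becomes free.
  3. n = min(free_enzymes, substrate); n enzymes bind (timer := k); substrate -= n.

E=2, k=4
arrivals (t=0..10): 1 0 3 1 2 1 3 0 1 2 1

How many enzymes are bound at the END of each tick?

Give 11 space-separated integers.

Answer: 1 1 2 2 2 2 2 2 2 2 2

Derivation:
t=0: arr=1 -> substrate=0 bound=1 product=0
t=1: arr=0 -> substrate=0 bound=1 product=0
t=2: arr=3 -> substrate=2 bound=2 product=0
t=3: arr=1 -> substrate=3 bound=2 product=0
t=4: arr=2 -> substrate=4 bound=2 product=1
t=5: arr=1 -> substrate=5 bound=2 product=1
t=6: arr=3 -> substrate=7 bound=2 product=2
t=7: arr=0 -> substrate=7 bound=2 product=2
t=8: arr=1 -> substrate=7 bound=2 product=3
t=9: arr=2 -> substrate=9 bound=2 product=3
t=10: arr=1 -> substrate=9 bound=2 product=4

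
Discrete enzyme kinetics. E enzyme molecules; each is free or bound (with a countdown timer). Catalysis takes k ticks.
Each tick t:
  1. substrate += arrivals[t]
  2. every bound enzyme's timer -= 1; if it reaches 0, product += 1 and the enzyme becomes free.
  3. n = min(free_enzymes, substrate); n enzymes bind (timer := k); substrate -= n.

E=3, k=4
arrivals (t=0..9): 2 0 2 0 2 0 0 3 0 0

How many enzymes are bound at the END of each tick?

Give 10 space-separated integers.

t=0: arr=2 -> substrate=0 bound=2 product=0
t=1: arr=0 -> substrate=0 bound=2 product=0
t=2: arr=2 -> substrate=1 bound=3 product=0
t=3: arr=0 -> substrate=1 bound=3 product=0
t=4: arr=2 -> substrate=1 bound=3 product=2
t=5: arr=0 -> substrate=1 bound=3 product=2
t=6: arr=0 -> substrate=0 bound=3 product=3
t=7: arr=3 -> substrate=3 bound=3 product=3
t=8: arr=0 -> substrate=1 bound=3 product=5
t=9: arr=0 -> substrate=1 bound=3 product=5

Answer: 2 2 3 3 3 3 3 3 3 3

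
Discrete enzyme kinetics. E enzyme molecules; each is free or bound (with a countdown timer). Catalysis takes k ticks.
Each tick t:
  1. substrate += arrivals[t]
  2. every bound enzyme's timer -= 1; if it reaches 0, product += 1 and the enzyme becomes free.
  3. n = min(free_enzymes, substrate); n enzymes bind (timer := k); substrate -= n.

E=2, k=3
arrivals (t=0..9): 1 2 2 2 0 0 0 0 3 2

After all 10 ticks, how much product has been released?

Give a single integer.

t=0: arr=1 -> substrate=0 bound=1 product=0
t=1: arr=2 -> substrate=1 bound=2 product=0
t=2: arr=2 -> substrate=3 bound=2 product=0
t=3: arr=2 -> substrate=4 bound=2 product=1
t=4: arr=0 -> substrate=3 bound=2 product=2
t=5: arr=0 -> substrate=3 bound=2 product=2
t=6: arr=0 -> substrate=2 bound=2 product=3
t=7: arr=0 -> substrate=1 bound=2 product=4
t=8: arr=3 -> substrate=4 bound=2 product=4
t=9: arr=2 -> substrate=5 bound=2 product=5

Answer: 5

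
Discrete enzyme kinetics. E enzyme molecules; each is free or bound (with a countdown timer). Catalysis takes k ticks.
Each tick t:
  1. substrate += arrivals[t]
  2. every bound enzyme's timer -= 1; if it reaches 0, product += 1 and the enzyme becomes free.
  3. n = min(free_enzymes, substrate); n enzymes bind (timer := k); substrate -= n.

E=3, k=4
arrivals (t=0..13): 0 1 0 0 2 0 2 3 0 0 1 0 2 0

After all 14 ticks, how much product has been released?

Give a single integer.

Answer: 6

Derivation:
t=0: arr=0 -> substrate=0 bound=0 product=0
t=1: arr=1 -> substrate=0 bound=1 product=0
t=2: arr=0 -> substrate=0 bound=1 product=0
t=3: arr=0 -> substrate=0 bound=1 product=0
t=4: arr=2 -> substrate=0 bound=3 product=0
t=5: arr=0 -> substrate=0 bound=2 product=1
t=6: arr=2 -> substrate=1 bound=3 product=1
t=7: arr=3 -> substrate=4 bound=3 product=1
t=8: arr=0 -> substrate=2 bound=3 product=3
t=9: arr=0 -> substrate=2 bound=3 product=3
t=10: arr=1 -> substrate=2 bound=3 product=4
t=11: arr=0 -> substrate=2 bound=3 product=4
t=12: arr=2 -> substrate=2 bound=3 product=6
t=13: arr=0 -> substrate=2 bound=3 product=6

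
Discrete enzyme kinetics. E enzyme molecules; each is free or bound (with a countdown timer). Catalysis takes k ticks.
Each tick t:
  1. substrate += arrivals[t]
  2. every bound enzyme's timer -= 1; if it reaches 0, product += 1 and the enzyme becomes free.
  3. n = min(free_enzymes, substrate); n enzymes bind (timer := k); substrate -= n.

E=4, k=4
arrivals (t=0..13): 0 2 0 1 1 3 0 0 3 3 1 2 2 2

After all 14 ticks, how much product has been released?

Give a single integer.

Answer: 10

Derivation:
t=0: arr=0 -> substrate=0 bound=0 product=0
t=1: arr=2 -> substrate=0 bound=2 product=0
t=2: arr=0 -> substrate=0 bound=2 product=0
t=3: arr=1 -> substrate=0 bound=3 product=0
t=4: arr=1 -> substrate=0 bound=4 product=0
t=5: arr=3 -> substrate=1 bound=4 product=2
t=6: arr=0 -> substrate=1 bound=4 product=2
t=7: arr=0 -> substrate=0 bound=4 product=3
t=8: arr=3 -> substrate=2 bound=4 product=4
t=9: arr=3 -> substrate=3 bound=4 product=6
t=10: arr=1 -> substrate=4 bound=4 product=6
t=11: arr=2 -> substrate=5 bound=4 product=7
t=12: arr=2 -> substrate=6 bound=4 product=8
t=13: arr=2 -> substrate=6 bound=4 product=10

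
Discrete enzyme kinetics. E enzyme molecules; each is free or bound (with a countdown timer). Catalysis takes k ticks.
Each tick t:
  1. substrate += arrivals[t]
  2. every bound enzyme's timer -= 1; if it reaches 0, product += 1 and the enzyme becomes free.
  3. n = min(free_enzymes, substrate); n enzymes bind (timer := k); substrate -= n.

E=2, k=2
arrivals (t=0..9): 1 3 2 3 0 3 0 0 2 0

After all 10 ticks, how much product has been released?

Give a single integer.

t=0: arr=1 -> substrate=0 bound=1 product=0
t=1: arr=3 -> substrate=2 bound=2 product=0
t=2: arr=2 -> substrate=3 bound=2 product=1
t=3: arr=3 -> substrate=5 bound=2 product=2
t=4: arr=0 -> substrate=4 bound=2 product=3
t=5: arr=3 -> substrate=6 bound=2 product=4
t=6: arr=0 -> substrate=5 bound=2 product=5
t=7: arr=0 -> substrate=4 bound=2 product=6
t=8: arr=2 -> substrate=5 bound=2 product=7
t=9: arr=0 -> substrate=4 bound=2 product=8

Answer: 8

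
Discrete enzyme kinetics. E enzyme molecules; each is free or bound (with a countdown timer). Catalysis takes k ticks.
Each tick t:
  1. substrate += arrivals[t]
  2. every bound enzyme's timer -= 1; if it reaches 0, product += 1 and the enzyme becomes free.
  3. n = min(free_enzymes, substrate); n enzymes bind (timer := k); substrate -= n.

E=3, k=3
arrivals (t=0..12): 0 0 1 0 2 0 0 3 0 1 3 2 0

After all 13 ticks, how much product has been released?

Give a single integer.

t=0: arr=0 -> substrate=0 bound=0 product=0
t=1: arr=0 -> substrate=0 bound=0 product=0
t=2: arr=1 -> substrate=0 bound=1 product=0
t=3: arr=0 -> substrate=0 bound=1 product=0
t=4: arr=2 -> substrate=0 bound=3 product=0
t=5: arr=0 -> substrate=0 bound=2 product=1
t=6: arr=0 -> substrate=0 bound=2 product=1
t=7: arr=3 -> substrate=0 bound=3 product=3
t=8: arr=0 -> substrate=0 bound=3 product=3
t=9: arr=1 -> substrate=1 bound=3 product=3
t=10: arr=3 -> substrate=1 bound=3 product=6
t=11: arr=2 -> substrate=3 bound=3 product=6
t=12: arr=0 -> substrate=3 bound=3 product=6

Answer: 6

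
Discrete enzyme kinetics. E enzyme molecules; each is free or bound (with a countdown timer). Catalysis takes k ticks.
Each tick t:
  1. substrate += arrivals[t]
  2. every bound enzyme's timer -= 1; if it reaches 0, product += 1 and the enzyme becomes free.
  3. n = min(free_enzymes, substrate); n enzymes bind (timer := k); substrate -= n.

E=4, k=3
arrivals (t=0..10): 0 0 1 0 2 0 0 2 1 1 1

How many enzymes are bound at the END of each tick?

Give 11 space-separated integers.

Answer: 0 0 1 1 3 2 2 2 3 4 3

Derivation:
t=0: arr=0 -> substrate=0 bound=0 product=0
t=1: arr=0 -> substrate=0 bound=0 product=0
t=2: arr=1 -> substrate=0 bound=1 product=0
t=3: arr=0 -> substrate=0 bound=1 product=0
t=4: arr=2 -> substrate=0 bound=3 product=0
t=5: arr=0 -> substrate=0 bound=2 product=1
t=6: arr=0 -> substrate=0 bound=2 product=1
t=7: arr=2 -> substrate=0 bound=2 product=3
t=8: arr=1 -> substrate=0 bound=3 product=3
t=9: arr=1 -> substrate=0 bound=4 product=3
t=10: arr=1 -> substrate=0 bound=3 product=5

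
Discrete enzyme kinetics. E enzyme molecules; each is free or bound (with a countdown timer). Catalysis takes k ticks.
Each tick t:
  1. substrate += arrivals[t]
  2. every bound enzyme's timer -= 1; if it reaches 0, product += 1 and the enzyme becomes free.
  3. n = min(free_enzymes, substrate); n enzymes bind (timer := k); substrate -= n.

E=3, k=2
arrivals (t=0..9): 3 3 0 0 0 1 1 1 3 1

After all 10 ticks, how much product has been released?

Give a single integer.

t=0: arr=3 -> substrate=0 bound=3 product=0
t=1: arr=3 -> substrate=3 bound=3 product=0
t=2: arr=0 -> substrate=0 bound=3 product=3
t=3: arr=0 -> substrate=0 bound=3 product=3
t=4: arr=0 -> substrate=0 bound=0 product=6
t=5: arr=1 -> substrate=0 bound=1 product=6
t=6: arr=1 -> substrate=0 bound=2 product=6
t=7: arr=1 -> substrate=0 bound=2 product=7
t=8: arr=3 -> substrate=1 bound=3 product=8
t=9: arr=1 -> substrate=1 bound=3 product=9

Answer: 9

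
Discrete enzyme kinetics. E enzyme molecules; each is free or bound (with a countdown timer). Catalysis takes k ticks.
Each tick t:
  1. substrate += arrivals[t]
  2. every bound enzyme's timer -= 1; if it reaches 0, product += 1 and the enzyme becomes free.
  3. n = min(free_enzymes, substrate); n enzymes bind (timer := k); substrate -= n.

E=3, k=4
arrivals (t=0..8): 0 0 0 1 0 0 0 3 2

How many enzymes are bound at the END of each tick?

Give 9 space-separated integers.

t=0: arr=0 -> substrate=0 bound=0 product=0
t=1: arr=0 -> substrate=0 bound=0 product=0
t=2: arr=0 -> substrate=0 bound=0 product=0
t=3: arr=1 -> substrate=0 bound=1 product=0
t=4: arr=0 -> substrate=0 bound=1 product=0
t=5: arr=0 -> substrate=0 bound=1 product=0
t=6: arr=0 -> substrate=0 bound=1 product=0
t=7: arr=3 -> substrate=0 bound=3 product=1
t=8: arr=2 -> substrate=2 bound=3 product=1

Answer: 0 0 0 1 1 1 1 3 3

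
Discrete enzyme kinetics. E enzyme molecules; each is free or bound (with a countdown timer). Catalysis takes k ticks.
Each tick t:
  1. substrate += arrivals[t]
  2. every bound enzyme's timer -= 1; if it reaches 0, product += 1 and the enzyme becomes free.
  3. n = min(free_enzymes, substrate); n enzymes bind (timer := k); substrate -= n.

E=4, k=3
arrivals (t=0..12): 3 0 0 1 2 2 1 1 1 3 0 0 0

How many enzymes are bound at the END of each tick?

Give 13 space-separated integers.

t=0: arr=3 -> substrate=0 bound=3 product=0
t=1: arr=0 -> substrate=0 bound=3 product=0
t=2: arr=0 -> substrate=0 bound=3 product=0
t=3: arr=1 -> substrate=0 bound=1 product=3
t=4: arr=2 -> substrate=0 bound=3 product=3
t=5: arr=2 -> substrate=1 bound=4 product=3
t=6: arr=1 -> substrate=1 bound=4 product=4
t=7: arr=1 -> substrate=0 bound=4 product=6
t=8: arr=1 -> substrate=0 bound=4 product=7
t=9: arr=3 -> substrate=2 bound=4 product=8
t=10: arr=0 -> substrate=0 bound=4 product=10
t=11: arr=0 -> substrate=0 bound=3 product=11
t=12: arr=0 -> substrate=0 bound=2 product=12

Answer: 3 3 3 1 3 4 4 4 4 4 4 3 2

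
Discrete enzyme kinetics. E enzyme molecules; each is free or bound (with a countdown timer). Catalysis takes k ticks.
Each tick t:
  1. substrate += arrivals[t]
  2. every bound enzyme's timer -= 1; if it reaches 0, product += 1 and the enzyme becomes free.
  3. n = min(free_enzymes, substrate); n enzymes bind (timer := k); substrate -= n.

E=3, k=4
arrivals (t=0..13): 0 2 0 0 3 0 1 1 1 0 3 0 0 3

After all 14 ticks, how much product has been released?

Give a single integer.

t=0: arr=0 -> substrate=0 bound=0 product=0
t=1: arr=2 -> substrate=0 bound=2 product=0
t=2: arr=0 -> substrate=0 bound=2 product=0
t=3: arr=0 -> substrate=0 bound=2 product=0
t=4: arr=3 -> substrate=2 bound=3 product=0
t=5: arr=0 -> substrate=0 bound=3 product=2
t=6: arr=1 -> substrate=1 bound=3 product=2
t=7: arr=1 -> substrate=2 bound=3 product=2
t=8: arr=1 -> substrate=2 bound=3 product=3
t=9: arr=0 -> substrate=0 bound=3 product=5
t=10: arr=3 -> substrate=3 bound=3 product=5
t=11: arr=0 -> substrate=3 bound=3 product=5
t=12: arr=0 -> substrate=2 bound=3 product=6
t=13: arr=3 -> substrate=3 bound=3 product=8

Answer: 8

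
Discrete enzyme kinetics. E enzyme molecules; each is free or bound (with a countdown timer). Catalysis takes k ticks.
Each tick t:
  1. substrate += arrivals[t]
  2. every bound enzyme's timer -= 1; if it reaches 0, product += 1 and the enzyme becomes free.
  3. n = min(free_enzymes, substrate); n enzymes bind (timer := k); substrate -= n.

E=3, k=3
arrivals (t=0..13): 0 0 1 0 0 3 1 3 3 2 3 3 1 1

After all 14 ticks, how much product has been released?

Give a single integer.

t=0: arr=0 -> substrate=0 bound=0 product=0
t=1: arr=0 -> substrate=0 bound=0 product=0
t=2: arr=1 -> substrate=0 bound=1 product=0
t=3: arr=0 -> substrate=0 bound=1 product=0
t=4: arr=0 -> substrate=0 bound=1 product=0
t=5: arr=3 -> substrate=0 bound=3 product=1
t=6: arr=1 -> substrate=1 bound=3 product=1
t=7: arr=3 -> substrate=4 bound=3 product=1
t=8: arr=3 -> substrate=4 bound=3 product=4
t=9: arr=2 -> substrate=6 bound=3 product=4
t=10: arr=3 -> substrate=9 bound=3 product=4
t=11: arr=3 -> substrate=9 bound=3 product=7
t=12: arr=1 -> substrate=10 bound=3 product=7
t=13: arr=1 -> substrate=11 bound=3 product=7

Answer: 7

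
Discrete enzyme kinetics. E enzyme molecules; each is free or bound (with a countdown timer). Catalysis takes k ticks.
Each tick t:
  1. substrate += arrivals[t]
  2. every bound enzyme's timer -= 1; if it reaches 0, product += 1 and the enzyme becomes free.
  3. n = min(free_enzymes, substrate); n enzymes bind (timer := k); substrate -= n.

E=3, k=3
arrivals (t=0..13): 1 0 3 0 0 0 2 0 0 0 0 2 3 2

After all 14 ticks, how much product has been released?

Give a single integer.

Answer: 6

Derivation:
t=0: arr=1 -> substrate=0 bound=1 product=0
t=1: arr=0 -> substrate=0 bound=1 product=0
t=2: arr=3 -> substrate=1 bound=3 product=0
t=3: arr=0 -> substrate=0 bound=3 product=1
t=4: arr=0 -> substrate=0 bound=3 product=1
t=5: arr=0 -> substrate=0 bound=1 product=3
t=6: arr=2 -> substrate=0 bound=2 product=4
t=7: arr=0 -> substrate=0 bound=2 product=4
t=8: arr=0 -> substrate=0 bound=2 product=4
t=9: arr=0 -> substrate=0 bound=0 product=6
t=10: arr=0 -> substrate=0 bound=0 product=6
t=11: arr=2 -> substrate=0 bound=2 product=6
t=12: arr=3 -> substrate=2 bound=3 product=6
t=13: arr=2 -> substrate=4 bound=3 product=6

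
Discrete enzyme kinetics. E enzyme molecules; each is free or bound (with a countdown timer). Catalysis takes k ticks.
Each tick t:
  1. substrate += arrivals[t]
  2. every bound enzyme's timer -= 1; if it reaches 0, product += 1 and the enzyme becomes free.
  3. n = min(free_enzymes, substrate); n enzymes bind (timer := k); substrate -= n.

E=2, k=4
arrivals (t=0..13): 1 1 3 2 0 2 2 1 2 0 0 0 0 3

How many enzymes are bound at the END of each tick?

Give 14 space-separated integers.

t=0: arr=1 -> substrate=0 bound=1 product=0
t=1: arr=1 -> substrate=0 bound=2 product=0
t=2: arr=3 -> substrate=3 bound=2 product=0
t=3: arr=2 -> substrate=5 bound=2 product=0
t=4: arr=0 -> substrate=4 bound=2 product=1
t=5: arr=2 -> substrate=5 bound=2 product=2
t=6: arr=2 -> substrate=7 bound=2 product=2
t=7: arr=1 -> substrate=8 bound=2 product=2
t=8: arr=2 -> substrate=9 bound=2 product=3
t=9: arr=0 -> substrate=8 bound=2 product=4
t=10: arr=0 -> substrate=8 bound=2 product=4
t=11: arr=0 -> substrate=8 bound=2 product=4
t=12: arr=0 -> substrate=7 bound=2 product=5
t=13: arr=3 -> substrate=9 bound=2 product=6

Answer: 1 2 2 2 2 2 2 2 2 2 2 2 2 2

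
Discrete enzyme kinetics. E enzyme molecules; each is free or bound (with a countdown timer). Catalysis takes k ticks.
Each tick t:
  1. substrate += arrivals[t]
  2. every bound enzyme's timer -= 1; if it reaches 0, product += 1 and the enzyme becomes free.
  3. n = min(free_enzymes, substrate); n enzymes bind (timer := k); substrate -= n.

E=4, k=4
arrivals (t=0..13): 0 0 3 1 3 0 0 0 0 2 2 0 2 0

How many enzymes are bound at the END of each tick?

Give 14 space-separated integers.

Answer: 0 0 3 4 4 4 4 3 3 4 4 4 4 4

Derivation:
t=0: arr=0 -> substrate=0 bound=0 product=0
t=1: arr=0 -> substrate=0 bound=0 product=0
t=2: arr=3 -> substrate=0 bound=3 product=0
t=3: arr=1 -> substrate=0 bound=4 product=0
t=4: arr=3 -> substrate=3 bound=4 product=0
t=5: arr=0 -> substrate=3 bound=4 product=0
t=6: arr=0 -> substrate=0 bound=4 product=3
t=7: arr=0 -> substrate=0 bound=3 product=4
t=8: arr=0 -> substrate=0 bound=3 product=4
t=9: arr=2 -> substrate=1 bound=4 product=4
t=10: arr=2 -> substrate=0 bound=4 product=7
t=11: arr=0 -> substrate=0 bound=4 product=7
t=12: arr=2 -> substrate=2 bound=4 product=7
t=13: arr=0 -> substrate=1 bound=4 product=8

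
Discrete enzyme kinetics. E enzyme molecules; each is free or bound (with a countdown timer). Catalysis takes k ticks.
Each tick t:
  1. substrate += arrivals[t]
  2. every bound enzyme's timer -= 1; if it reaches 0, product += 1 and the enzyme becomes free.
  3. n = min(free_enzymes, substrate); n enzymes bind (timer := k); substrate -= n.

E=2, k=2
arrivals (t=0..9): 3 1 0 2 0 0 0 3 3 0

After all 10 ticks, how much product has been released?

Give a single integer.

t=0: arr=3 -> substrate=1 bound=2 product=0
t=1: arr=1 -> substrate=2 bound=2 product=0
t=2: arr=0 -> substrate=0 bound=2 product=2
t=3: arr=2 -> substrate=2 bound=2 product=2
t=4: arr=0 -> substrate=0 bound=2 product=4
t=5: arr=0 -> substrate=0 bound=2 product=4
t=6: arr=0 -> substrate=0 bound=0 product=6
t=7: arr=3 -> substrate=1 bound=2 product=6
t=8: arr=3 -> substrate=4 bound=2 product=6
t=9: arr=0 -> substrate=2 bound=2 product=8

Answer: 8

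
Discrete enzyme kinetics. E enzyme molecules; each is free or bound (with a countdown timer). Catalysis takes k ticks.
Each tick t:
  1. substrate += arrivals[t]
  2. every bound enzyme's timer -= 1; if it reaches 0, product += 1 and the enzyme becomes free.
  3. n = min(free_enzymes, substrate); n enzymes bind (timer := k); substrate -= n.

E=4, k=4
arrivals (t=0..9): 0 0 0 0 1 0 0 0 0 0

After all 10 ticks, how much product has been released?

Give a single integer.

Answer: 1

Derivation:
t=0: arr=0 -> substrate=0 bound=0 product=0
t=1: arr=0 -> substrate=0 bound=0 product=0
t=2: arr=0 -> substrate=0 bound=0 product=0
t=3: arr=0 -> substrate=0 bound=0 product=0
t=4: arr=1 -> substrate=0 bound=1 product=0
t=5: arr=0 -> substrate=0 bound=1 product=0
t=6: arr=0 -> substrate=0 bound=1 product=0
t=7: arr=0 -> substrate=0 bound=1 product=0
t=8: arr=0 -> substrate=0 bound=0 product=1
t=9: arr=0 -> substrate=0 bound=0 product=1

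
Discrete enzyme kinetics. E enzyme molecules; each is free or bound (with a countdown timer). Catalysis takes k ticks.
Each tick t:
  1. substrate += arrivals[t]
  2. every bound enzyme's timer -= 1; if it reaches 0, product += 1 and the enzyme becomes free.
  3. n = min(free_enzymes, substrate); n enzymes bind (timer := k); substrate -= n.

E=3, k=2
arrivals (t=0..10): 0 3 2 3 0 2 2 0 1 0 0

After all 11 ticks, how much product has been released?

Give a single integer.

Answer: 12

Derivation:
t=0: arr=0 -> substrate=0 bound=0 product=0
t=1: arr=3 -> substrate=0 bound=3 product=0
t=2: arr=2 -> substrate=2 bound=3 product=0
t=3: arr=3 -> substrate=2 bound=3 product=3
t=4: arr=0 -> substrate=2 bound=3 product=3
t=5: arr=2 -> substrate=1 bound=3 product=6
t=6: arr=2 -> substrate=3 bound=3 product=6
t=7: arr=0 -> substrate=0 bound=3 product=9
t=8: arr=1 -> substrate=1 bound=3 product=9
t=9: arr=0 -> substrate=0 bound=1 product=12
t=10: arr=0 -> substrate=0 bound=1 product=12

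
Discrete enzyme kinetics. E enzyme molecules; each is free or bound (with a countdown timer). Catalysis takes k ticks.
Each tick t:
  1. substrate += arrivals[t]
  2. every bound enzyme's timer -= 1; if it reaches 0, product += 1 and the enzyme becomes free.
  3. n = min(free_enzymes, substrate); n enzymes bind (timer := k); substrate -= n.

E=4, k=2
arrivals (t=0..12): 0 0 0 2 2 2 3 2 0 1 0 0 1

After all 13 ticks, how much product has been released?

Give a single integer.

Answer: 12

Derivation:
t=0: arr=0 -> substrate=0 bound=0 product=0
t=1: arr=0 -> substrate=0 bound=0 product=0
t=2: arr=0 -> substrate=0 bound=0 product=0
t=3: arr=2 -> substrate=0 bound=2 product=0
t=4: arr=2 -> substrate=0 bound=4 product=0
t=5: arr=2 -> substrate=0 bound=4 product=2
t=6: arr=3 -> substrate=1 bound=4 product=4
t=7: arr=2 -> substrate=1 bound=4 product=6
t=8: arr=0 -> substrate=0 bound=3 product=8
t=9: arr=1 -> substrate=0 bound=2 product=10
t=10: arr=0 -> substrate=0 bound=1 product=11
t=11: arr=0 -> substrate=0 bound=0 product=12
t=12: arr=1 -> substrate=0 bound=1 product=12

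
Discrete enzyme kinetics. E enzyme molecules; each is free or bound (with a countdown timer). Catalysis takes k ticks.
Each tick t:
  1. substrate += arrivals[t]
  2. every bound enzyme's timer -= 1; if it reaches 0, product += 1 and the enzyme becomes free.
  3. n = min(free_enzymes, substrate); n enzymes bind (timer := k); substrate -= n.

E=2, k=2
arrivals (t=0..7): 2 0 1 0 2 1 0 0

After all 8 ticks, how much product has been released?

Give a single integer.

Answer: 5

Derivation:
t=0: arr=2 -> substrate=0 bound=2 product=0
t=1: arr=0 -> substrate=0 bound=2 product=0
t=2: arr=1 -> substrate=0 bound=1 product=2
t=3: arr=0 -> substrate=0 bound=1 product=2
t=4: arr=2 -> substrate=0 bound=2 product=3
t=5: arr=1 -> substrate=1 bound=2 product=3
t=6: arr=0 -> substrate=0 bound=1 product=5
t=7: arr=0 -> substrate=0 bound=1 product=5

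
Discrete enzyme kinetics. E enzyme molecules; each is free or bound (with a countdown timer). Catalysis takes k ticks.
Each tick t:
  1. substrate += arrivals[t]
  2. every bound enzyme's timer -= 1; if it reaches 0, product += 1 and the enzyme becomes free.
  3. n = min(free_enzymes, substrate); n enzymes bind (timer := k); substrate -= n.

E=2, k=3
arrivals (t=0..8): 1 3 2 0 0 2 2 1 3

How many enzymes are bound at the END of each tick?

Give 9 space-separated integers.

Answer: 1 2 2 2 2 2 2 2 2

Derivation:
t=0: arr=1 -> substrate=0 bound=1 product=0
t=1: arr=3 -> substrate=2 bound=2 product=0
t=2: arr=2 -> substrate=4 bound=2 product=0
t=3: arr=0 -> substrate=3 bound=2 product=1
t=4: arr=0 -> substrate=2 bound=2 product=2
t=5: arr=2 -> substrate=4 bound=2 product=2
t=6: arr=2 -> substrate=5 bound=2 product=3
t=7: arr=1 -> substrate=5 bound=2 product=4
t=8: arr=3 -> substrate=8 bound=2 product=4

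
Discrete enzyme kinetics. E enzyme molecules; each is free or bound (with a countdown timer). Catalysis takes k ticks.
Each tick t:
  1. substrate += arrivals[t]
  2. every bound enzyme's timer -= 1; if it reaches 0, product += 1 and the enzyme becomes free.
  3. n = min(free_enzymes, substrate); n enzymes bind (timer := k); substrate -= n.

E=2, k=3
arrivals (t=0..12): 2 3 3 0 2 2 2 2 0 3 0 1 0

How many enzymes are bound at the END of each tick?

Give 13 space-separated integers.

Answer: 2 2 2 2 2 2 2 2 2 2 2 2 2

Derivation:
t=0: arr=2 -> substrate=0 bound=2 product=0
t=1: arr=3 -> substrate=3 bound=2 product=0
t=2: arr=3 -> substrate=6 bound=2 product=0
t=3: arr=0 -> substrate=4 bound=2 product=2
t=4: arr=2 -> substrate=6 bound=2 product=2
t=5: arr=2 -> substrate=8 bound=2 product=2
t=6: arr=2 -> substrate=8 bound=2 product=4
t=7: arr=2 -> substrate=10 bound=2 product=4
t=8: arr=0 -> substrate=10 bound=2 product=4
t=9: arr=3 -> substrate=11 bound=2 product=6
t=10: arr=0 -> substrate=11 bound=2 product=6
t=11: arr=1 -> substrate=12 bound=2 product=6
t=12: arr=0 -> substrate=10 bound=2 product=8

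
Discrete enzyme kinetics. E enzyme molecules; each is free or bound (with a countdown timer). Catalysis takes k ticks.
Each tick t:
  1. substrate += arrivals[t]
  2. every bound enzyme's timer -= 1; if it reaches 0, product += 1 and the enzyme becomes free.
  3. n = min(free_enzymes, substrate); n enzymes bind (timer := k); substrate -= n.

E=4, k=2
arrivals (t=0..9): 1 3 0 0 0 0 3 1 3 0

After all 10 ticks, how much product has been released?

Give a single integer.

t=0: arr=1 -> substrate=0 bound=1 product=0
t=1: arr=3 -> substrate=0 bound=4 product=0
t=2: arr=0 -> substrate=0 bound=3 product=1
t=3: arr=0 -> substrate=0 bound=0 product=4
t=4: arr=0 -> substrate=0 bound=0 product=4
t=5: arr=0 -> substrate=0 bound=0 product=4
t=6: arr=3 -> substrate=0 bound=3 product=4
t=7: arr=1 -> substrate=0 bound=4 product=4
t=8: arr=3 -> substrate=0 bound=4 product=7
t=9: arr=0 -> substrate=0 bound=3 product=8

Answer: 8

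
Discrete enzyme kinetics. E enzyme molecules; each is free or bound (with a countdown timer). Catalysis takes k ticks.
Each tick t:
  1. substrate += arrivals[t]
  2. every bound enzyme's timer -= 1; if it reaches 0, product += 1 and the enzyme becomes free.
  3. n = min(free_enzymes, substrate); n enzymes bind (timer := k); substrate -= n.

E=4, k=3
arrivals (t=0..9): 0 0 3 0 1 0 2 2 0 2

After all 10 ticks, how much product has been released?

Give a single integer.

Answer: 6

Derivation:
t=0: arr=0 -> substrate=0 bound=0 product=0
t=1: arr=0 -> substrate=0 bound=0 product=0
t=2: arr=3 -> substrate=0 bound=3 product=0
t=3: arr=0 -> substrate=0 bound=3 product=0
t=4: arr=1 -> substrate=0 bound=4 product=0
t=5: arr=0 -> substrate=0 bound=1 product=3
t=6: arr=2 -> substrate=0 bound=3 product=3
t=7: arr=2 -> substrate=0 bound=4 product=4
t=8: arr=0 -> substrate=0 bound=4 product=4
t=9: arr=2 -> substrate=0 bound=4 product=6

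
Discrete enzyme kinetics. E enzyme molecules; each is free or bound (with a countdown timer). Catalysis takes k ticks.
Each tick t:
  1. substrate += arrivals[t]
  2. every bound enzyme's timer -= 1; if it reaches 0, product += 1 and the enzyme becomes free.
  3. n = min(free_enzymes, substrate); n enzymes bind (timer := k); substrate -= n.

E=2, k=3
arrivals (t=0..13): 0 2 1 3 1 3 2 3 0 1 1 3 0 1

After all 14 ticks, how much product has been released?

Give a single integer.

t=0: arr=0 -> substrate=0 bound=0 product=0
t=1: arr=2 -> substrate=0 bound=2 product=0
t=2: arr=1 -> substrate=1 bound=2 product=0
t=3: arr=3 -> substrate=4 bound=2 product=0
t=4: arr=1 -> substrate=3 bound=2 product=2
t=5: arr=3 -> substrate=6 bound=2 product=2
t=6: arr=2 -> substrate=8 bound=2 product=2
t=7: arr=3 -> substrate=9 bound=2 product=4
t=8: arr=0 -> substrate=9 bound=2 product=4
t=9: arr=1 -> substrate=10 bound=2 product=4
t=10: arr=1 -> substrate=9 bound=2 product=6
t=11: arr=3 -> substrate=12 bound=2 product=6
t=12: arr=0 -> substrate=12 bound=2 product=6
t=13: arr=1 -> substrate=11 bound=2 product=8

Answer: 8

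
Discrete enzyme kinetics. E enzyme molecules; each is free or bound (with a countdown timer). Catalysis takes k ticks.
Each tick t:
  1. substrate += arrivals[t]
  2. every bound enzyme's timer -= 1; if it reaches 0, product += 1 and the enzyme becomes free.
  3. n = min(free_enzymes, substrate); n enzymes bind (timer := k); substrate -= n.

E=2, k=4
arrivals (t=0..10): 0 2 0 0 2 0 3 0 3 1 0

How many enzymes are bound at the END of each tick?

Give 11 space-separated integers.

t=0: arr=0 -> substrate=0 bound=0 product=0
t=1: arr=2 -> substrate=0 bound=2 product=0
t=2: arr=0 -> substrate=0 bound=2 product=0
t=3: arr=0 -> substrate=0 bound=2 product=0
t=4: arr=2 -> substrate=2 bound=2 product=0
t=5: arr=0 -> substrate=0 bound=2 product=2
t=6: arr=3 -> substrate=3 bound=2 product=2
t=7: arr=0 -> substrate=3 bound=2 product=2
t=8: arr=3 -> substrate=6 bound=2 product=2
t=9: arr=1 -> substrate=5 bound=2 product=4
t=10: arr=0 -> substrate=5 bound=2 product=4

Answer: 0 2 2 2 2 2 2 2 2 2 2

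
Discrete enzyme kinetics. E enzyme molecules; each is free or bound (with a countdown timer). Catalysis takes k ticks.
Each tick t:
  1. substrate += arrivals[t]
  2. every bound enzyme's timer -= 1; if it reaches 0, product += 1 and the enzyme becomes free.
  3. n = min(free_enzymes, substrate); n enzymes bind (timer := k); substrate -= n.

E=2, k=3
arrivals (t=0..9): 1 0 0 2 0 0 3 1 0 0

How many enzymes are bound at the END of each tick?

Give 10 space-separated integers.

Answer: 1 1 1 2 2 2 2 2 2 2

Derivation:
t=0: arr=1 -> substrate=0 bound=1 product=0
t=1: arr=0 -> substrate=0 bound=1 product=0
t=2: arr=0 -> substrate=0 bound=1 product=0
t=3: arr=2 -> substrate=0 bound=2 product=1
t=4: arr=0 -> substrate=0 bound=2 product=1
t=5: arr=0 -> substrate=0 bound=2 product=1
t=6: arr=3 -> substrate=1 bound=2 product=3
t=7: arr=1 -> substrate=2 bound=2 product=3
t=8: arr=0 -> substrate=2 bound=2 product=3
t=9: arr=0 -> substrate=0 bound=2 product=5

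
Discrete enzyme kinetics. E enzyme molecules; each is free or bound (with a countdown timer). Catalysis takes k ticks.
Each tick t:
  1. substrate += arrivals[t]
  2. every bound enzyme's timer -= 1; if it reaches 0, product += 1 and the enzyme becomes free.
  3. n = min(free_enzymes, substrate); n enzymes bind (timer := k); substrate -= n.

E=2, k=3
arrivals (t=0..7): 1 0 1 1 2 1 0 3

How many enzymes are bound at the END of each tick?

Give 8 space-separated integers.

t=0: arr=1 -> substrate=0 bound=1 product=0
t=1: arr=0 -> substrate=0 bound=1 product=0
t=2: arr=1 -> substrate=0 bound=2 product=0
t=3: arr=1 -> substrate=0 bound=2 product=1
t=4: arr=2 -> substrate=2 bound=2 product=1
t=5: arr=1 -> substrate=2 bound=2 product=2
t=6: arr=0 -> substrate=1 bound=2 product=3
t=7: arr=3 -> substrate=4 bound=2 product=3

Answer: 1 1 2 2 2 2 2 2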